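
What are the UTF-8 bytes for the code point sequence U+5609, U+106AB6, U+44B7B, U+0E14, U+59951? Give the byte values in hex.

E5 98 89 F4 86 AA B6 F1 84 AD BB E0 B8 94 F1 99 A5 91

U+5609: 3-byte form → E5 98 89.
U+106AB6: 4-byte form → F4 86 AA B6.
U+44B7B: 4-byte form → F1 84 AD BB.
U+0E14: 3-byte form → E0 B8 94.
U+59951: 4-byte form → F1 99 A5 91.
Concatenated (18 bytes): E5 98 89 F4 86 AA B6 F1 84 AD BB E0 B8 94 F1 99 A5 91.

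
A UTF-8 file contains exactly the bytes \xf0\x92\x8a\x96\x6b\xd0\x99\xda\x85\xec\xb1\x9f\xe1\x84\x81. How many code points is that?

6

Byte at offset 0: 0xF0 = 11110000 → 4-byte char (#1). Advance 4.
Byte at offset 4: 0x6B = 01101011 → 1-byte char (#2). Advance 1.
Byte at offset 5: 0xD0 = 11010000 → 2-byte char (#3). Advance 2.
Byte at offset 7: 0xDA = 11011010 → 2-byte char (#4). Advance 2.
Byte at offset 9: 0xEC = 11101100 → 3-byte char (#5). Advance 3.
Byte at offset 12: 0xE1 = 11100001 → 3-byte char (#6). Advance 3.
Reached end at offset 15 after 6 code points.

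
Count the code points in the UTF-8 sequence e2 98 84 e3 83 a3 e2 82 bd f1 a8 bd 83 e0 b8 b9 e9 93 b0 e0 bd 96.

Byte at offset 0: 0xE2 = 11100010 → 3-byte char (#1). Advance 3.
Byte at offset 3: 0xE3 = 11100011 → 3-byte char (#2). Advance 3.
Byte at offset 6: 0xE2 = 11100010 → 3-byte char (#3). Advance 3.
Byte at offset 9: 0xF1 = 11110001 → 4-byte char (#4). Advance 4.
Byte at offset 13: 0xE0 = 11100000 → 3-byte char (#5). Advance 3.
Byte at offset 16: 0xE9 = 11101001 → 3-byte char (#6). Advance 3.
Byte at offset 19: 0xE0 = 11100000 → 3-byte char (#7). Advance 3.
Reached end at offset 22 after 7 code points.

7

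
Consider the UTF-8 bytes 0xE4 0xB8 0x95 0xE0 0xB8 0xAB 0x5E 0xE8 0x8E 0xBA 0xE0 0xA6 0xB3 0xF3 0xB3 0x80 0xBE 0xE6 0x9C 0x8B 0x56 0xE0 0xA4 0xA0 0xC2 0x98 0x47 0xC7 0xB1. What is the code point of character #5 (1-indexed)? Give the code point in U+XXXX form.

Offset 0: leading byte 0xE4 = 11100100 → 3-byte char #1 = E4 B8 95.
Offset 3: leading byte 0xE0 = 11100000 → 3-byte char #2 = E0 B8 AB.
Offset 6: leading byte 0x5E = 01011110 → 1-byte char #3 = 5E.
Offset 7: leading byte 0xE8 = 11101000 → 3-byte char #4 = E8 8E BA.
Offset 10: leading byte 0xE0 = 11100000 → 3-byte char #5 = E0 A6 B3.
Leading byte 0xE0 = 11100000 matches 1110xxxx → 3-byte sequence.
Byte 1: 0xE0 = 11100000, payload 0000 (4 bits).
Byte 2: 0xA6 = 10100110 (10xxxxxx ✓), payload 100110.
Byte 3: 0xB3 = 10110011 (10xxxxxx ✓), payload 110011.
Concatenate: 0000100110110011 = 0x9B3 (16 bits → U+09B3).

U+09B3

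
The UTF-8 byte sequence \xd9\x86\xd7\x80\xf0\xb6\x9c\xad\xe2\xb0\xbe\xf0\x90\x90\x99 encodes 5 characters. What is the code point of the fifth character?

U+10419

Offset 0: leading byte 0xD9 = 11011001 → 2-byte char #1 = D9 86.
Offset 2: leading byte 0xD7 = 11010111 → 2-byte char #2 = D7 80.
Offset 4: leading byte 0xF0 = 11110000 → 4-byte char #3 = F0 B6 9C AD.
Offset 8: leading byte 0xE2 = 11100010 → 3-byte char #4 = E2 B0 BE.
Offset 11: leading byte 0xF0 = 11110000 → 4-byte char #5 = F0 90 90 99.
Leading byte 0xF0 = 11110000 matches 11110xxx → 4-byte sequence.
Byte 1: 0xF0 = 11110000, payload 000 (3 bits).
Byte 2: 0x90 = 10010000 (10xxxxxx ✓), payload 010000.
Byte 3: 0x90 = 10010000 (10xxxxxx ✓), payload 010000.
Byte 4: 0x99 = 10011001 (10xxxxxx ✓), payload 011001.
Concatenate: 000010000010000011001 = 0x10419 (21 bits → U+10419).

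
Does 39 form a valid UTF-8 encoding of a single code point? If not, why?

valid

Leading byte 0x39 = 00111001 → 1-byte form.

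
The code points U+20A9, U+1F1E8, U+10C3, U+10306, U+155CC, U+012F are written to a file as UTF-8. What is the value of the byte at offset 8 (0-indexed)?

0x83

U+20A9 → 3-byte form E2 82 A9 at offsets 0–2.
U+1F1E8 → 4-byte form F0 9F 87 A8 at offsets 3–6.
U+10C3 → 3-byte form E1 83 83 at offsets 7–9.
Offset 8 falls in char 3's range; it's byte 2 of E1 83 83 = 0x83.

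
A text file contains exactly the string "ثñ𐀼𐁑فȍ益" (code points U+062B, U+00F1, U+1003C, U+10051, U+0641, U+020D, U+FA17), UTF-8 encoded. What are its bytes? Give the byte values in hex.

D8 AB C3 B1 F0 90 80 BC F0 90 81 91 D9 81 C8 8D EF A8 97

U+062B: 2-byte form → D8 AB.
U+00F1: 2-byte form → C3 B1.
U+1003C: 4-byte form → F0 90 80 BC.
U+10051: 4-byte form → F0 90 81 91.
U+0641: 2-byte form → D9 81.
U+020D: 2-byte form → C8 8D.
U+FA17: 3-byte form → EF A8 97.
Concatenated (19 bytes): D8 AB C3 B1 F0 90 80 BC F0 90 81 91 D9 81 C8 8D EF A8 97.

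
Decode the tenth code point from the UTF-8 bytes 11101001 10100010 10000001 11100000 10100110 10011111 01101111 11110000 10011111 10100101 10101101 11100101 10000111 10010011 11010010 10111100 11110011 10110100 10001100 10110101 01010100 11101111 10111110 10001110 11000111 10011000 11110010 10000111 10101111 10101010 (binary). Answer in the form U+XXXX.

U+01D8

Offset 0: leading byte 0xE9 = 11101001 → 3-byte char #1 = E9 A2 81.
Offset 3: leading byte 0xE0 = 11100000 → 3-byte char #2 = E0 A6 9F.
Offset 6: leading byte 0x6F = 01101111 → 1-byte char #3 = 6F.
Offset 7: leading byte 0xF0 = 11110000 → 4-byte char #4 = F0 9F A5 AD.
Offset 11: leading byte 0xE5 = 11100101 → 3-byte char #5 = E5 87 93.
Offset 14: leading byte 0xD2 = 11010010 → 2-byte char #6 = D2 BC.
Offset 16: leading byte 0xF3 = 11110011 → 4-byte char #7 = F3 B4 8C B5.
Offset 20: leading byte 0x54 = 01010100 → 1-byte char #8 = 54.
Offset 21: leading byte 0xEF = 11101111 → 3-byte char #9 = EF BE 8E.
Offset 24: leading byte 0xC7 = 11000111 → 2-byte char #10 = C7 98.
Leading byte 0xC7 = 11000111 matches 110xxxxx → 2-byte sequence.
Byte 1: 0xC7 = 11000111, payload 00111 (5 bits).
Byte 2: 0x98 = 10011000 (10xxxxxx ✓), payload 011000.
Concatenate: 00111011000 = 0x1D8 (11 bits → U+01D8).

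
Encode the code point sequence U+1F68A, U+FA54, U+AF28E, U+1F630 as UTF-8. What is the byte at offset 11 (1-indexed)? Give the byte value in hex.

1-indexed offset 11 is 0-indexed offset 10.
U+1F68A → 4-byte form F0 9F 9A 8A at offsets 0–3.
U+FA54 → 3-byte form EF A9 94 at offsets 4–6.
U+AF28E → 4-byte form F2 AF 8A 8E at offsets 7–10.
Offset 10 falls in char 3's range; it's byte 4 of F2 AF 8A 8E = 0x8E.

0x8E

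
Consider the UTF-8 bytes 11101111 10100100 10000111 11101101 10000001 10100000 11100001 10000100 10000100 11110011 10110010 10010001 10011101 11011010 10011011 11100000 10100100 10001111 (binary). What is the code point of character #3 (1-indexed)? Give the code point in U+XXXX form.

Offset 0: leading byte 0xEF = 11101111 → 3-byte char #1 = EF A4 87.
Offset 3: leading byte 0xED = 11101101 → 3-byte char #2 = ED 81 A0.
Offset 6: leading byte 0xE1 = 11100001 → 3-byte char #3 = E1 84 84.
Leading byte 0xE1 = 11100001 matches 1110xxxx → 3-byte sequence.
Byte 1: 0xE1 = 11100001, payload 0001 (4 bits).
Byte 2: 0x84 = 10000100 (10xxxxxx ✓), payload 000100.
Byte 3: 0x84 = 10000100 (10xxxxxx ✓), payload 000100.
Concatenate: 0001000100000100 = 0x1104 (16 bits → U+1104).

U+1104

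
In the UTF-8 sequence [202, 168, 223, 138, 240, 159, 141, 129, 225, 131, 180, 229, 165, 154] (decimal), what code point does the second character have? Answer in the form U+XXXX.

U+07CA

Offset 0: leading byte 0xCA = 11001010 → 2-byte char #1 = CA A8.
Offset 2: leading byte 0xDF = 11011111 → 2-byte char #2 = DF 8A.
Leading byte 0xDF = 11011111 matches 110xxxxx → 2-byte sequence.
Byte 1: 0xDF = 11011111, payload 11111 (5 bits).
Byte 2: 0x8A = 10001010 (10xxxxxx ✓), payload 001010.
Concatenate: 11111001010 = 0x7CA (11 bits → U+07CA).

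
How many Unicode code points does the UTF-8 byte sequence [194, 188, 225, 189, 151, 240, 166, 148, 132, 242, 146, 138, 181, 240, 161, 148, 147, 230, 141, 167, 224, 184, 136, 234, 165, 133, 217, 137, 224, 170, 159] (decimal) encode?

Byte at offset 0: 0xC2 = 11000010 → 2-byte char (#1). Advance 2.
Byte at offset 2: 0xE1 = 11100001 → 3-byte char (#2). Advance 3.
Byte at offset 5: 0xF0 = 11110000 → 4-byte char (#3). Advance 4.
Byte at offset 9: 0xF2 = 11110010 → 4-byte char (#4). Advance 4.
Byte at offset 13: 0xF0 = 11110000 → 4-byte char (#5). Advance 4.
Byte at offset 17: 0xE6 = 11100110 → 3-byte char (#6). Advance 3.
Byte at offset 20: 0xE0 = 11100000 → 3-byte char (#7). Advance 3.
Byte at offset 23: 0xEA = 11101010 → 3-byte char (#8). Advance 3.
Byte at offset 26: 0xD9 = 11011001 → 2-byte char (#9). Advance 2.
Byte at offset 28: 0xE0 = 11100000 → 3-byte char (#10). Advance 3.
Reached end at offset 31 after 10 code points.

10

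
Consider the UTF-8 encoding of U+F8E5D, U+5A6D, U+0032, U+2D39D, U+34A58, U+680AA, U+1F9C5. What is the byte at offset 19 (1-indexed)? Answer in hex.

0x82

1-indexed offset 19 is 0-indexed offset 18.
U+F8E5D → 4-byte form F3 B8 B9 9D at offsets 0–3.
U+5A6D → 3-byte form E5 A9 AD at offsets 4–6.
U+0032 → 1-byte form 32 at offsets 7–7.
U+2D39D → 4-byte form F0 AD 8E 9D at offsets 8–11.
U+34A58 → 4-byte form F0 B4 A9 98 at offsets 12–15.
U+680AA → 4-byte form F1 A8 82 AA at offsets 16–19.
Offset 18 falls in char 6's range; it's byte 3 of F1 A8 82 AA = 0x82.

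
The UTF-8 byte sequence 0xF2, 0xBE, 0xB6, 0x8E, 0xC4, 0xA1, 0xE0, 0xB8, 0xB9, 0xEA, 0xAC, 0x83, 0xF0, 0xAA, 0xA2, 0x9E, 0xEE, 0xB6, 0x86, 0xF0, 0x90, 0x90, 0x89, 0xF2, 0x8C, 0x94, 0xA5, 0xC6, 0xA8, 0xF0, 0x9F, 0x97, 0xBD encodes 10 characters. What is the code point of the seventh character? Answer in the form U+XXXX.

Offset 0: leading byte 0xF2 = 11110010 → 4-byte char #1 = F2 BE B6 8E.
Offset 4: leading byte 0xC4 = 11000100 → 2-byte char #2 = C4 A1.
Offset 6: leading byte 0xE0 = 11100000 → 3-byte char #3 = E0 B8 B9.
Offset 9: leading byte 0xEA = 11101010 → 3-byte char #4 = EA AC 83.
Offset 12: leading byte 0xF0 = 11110000 → 4-byte char #5 = F0 AA A2 9E.
Offset 16: leading byte 0xEE = 11101110 → 3-byte char #6 = EE B6 86.
Offset 19: leading byte 0xF0 = 11110000 → 4-byte char #7 = F0 90 90 89.
Leading byte 0xF0 = 11110000 matches 11110xxx → 4-byte sequence.
Byte 1: 0xF0 = 11110000, payload 000 (3 bits).
Byte 2: 0x90 = 10010000 (10xxxxxx ✓), payload 010000.
Byte 3: 0x90 = 10010000 (10xxxxxx ✓), payload 010000.
Byte 4: 0x89 = 10001001 (10xxxxxx ✓), payload 001001.
Concatenate: 000010000010000001001 = 0x10409 (21 bits → U+10409).

U+10409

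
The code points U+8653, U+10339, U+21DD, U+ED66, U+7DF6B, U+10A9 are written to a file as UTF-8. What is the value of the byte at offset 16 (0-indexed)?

0xAB

U+8653 → 3-byte form E8 99 93 at offsets 0–2.
U+10339 → 4-byte form F0 90 8C B9 at offsets 3–6.
U+21DD → 3-byte form E2 87 9D at offsets 7–9.
U+ED66 → 3-byte form EE B5 A6 at offsets 10–12.
U+7DF6B → 4-byte form F1 BD BD AB at offsets 13–16.
Offset 16 falls in char 5's range; it's byte 4 of F1 BD BD AB = 0xAB.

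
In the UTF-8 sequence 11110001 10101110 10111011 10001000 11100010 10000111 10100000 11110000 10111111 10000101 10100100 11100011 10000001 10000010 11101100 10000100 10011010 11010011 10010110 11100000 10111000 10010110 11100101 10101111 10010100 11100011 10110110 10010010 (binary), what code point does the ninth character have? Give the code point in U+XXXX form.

U+3D92

Offset 0: leading byte 0xF1 = 11110001 → 4-byte char #1 = F1 AE BB 88.
Offset 4: leading byte 0xE2 = 11100010 → 3-byte char #2 = E2 87 A0.
Offset 7: leading byte 0xF0 = 11110000 → 4-byte char #3 = F0 BF 85 A4.
Offset 11: leading byte 0xE3 = 11100011 → 3-byte char #4 = E3 81 82.
Offset 14: leading byte 0xEC = 11101100 → 3-byte char #5 = EC 84 9A.
Offset 17: leading byte 0xD3 = 11010011 → 2-byte char #6 = D3 96.
Offset 19: leading byte 0xE0 = 11100000 → 3-byte char #7 = E0 B8 96.
Offset 22: leading byte 0xE5 = 11100101 → 3-byte char #8 = E5 AF 94.
Offset 25: leading byte 0xE3 = 11100011 → 3-byte char #9 = E3 B6 92.
Leading byte 0xE3 = 11100011 matches 1110xxxx → 3-byte sequence.
Byte 1: 0xE3 = 11100011, payload 0011 (4 bits).
Byte 2: 0xB6 = 10110110 (10xxxxxx ✓), payload 110110.
Byte 3: 0x92 = 10010010 (10xxxxxx ✓), payload 010010.
Concatenate: 0011110110010010 = 0x3D92 (16 bits → U+3D92).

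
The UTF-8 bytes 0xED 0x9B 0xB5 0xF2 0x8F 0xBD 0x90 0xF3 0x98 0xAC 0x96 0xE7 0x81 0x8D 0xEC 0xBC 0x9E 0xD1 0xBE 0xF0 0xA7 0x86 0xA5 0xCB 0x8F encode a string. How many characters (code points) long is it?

8

Byte at offset 0: 0xED = 11101101 → 3-byte char (#1). Advance 3.
Byte at offset 3: 0xF2 = 11110010 → 4-byte char (#2). Advance 4.
Byte at offset 7: 0xF3 = 11110011 → 4-byte char (#3). Advance 4.
Byte at offset 11: 0xE7 = 11100111 → 3-byte char (#4). Advance 3.
Byte at offset 14: 0xEC = 11101100 → 3-byte char (#5). Advance 3.
Byte at offset 17: 0xD1 = 11010001 → 2-byte char (#6). Advance 2.
Byte at offset 19: 0xF0 = 11110000 → 4-byte char (#7). Advance 4.
Byte at offset 23: 0xCB = 11001011 → 2-byte char (#8). Advance 2.
Reached end at offset 25 after 8 code points.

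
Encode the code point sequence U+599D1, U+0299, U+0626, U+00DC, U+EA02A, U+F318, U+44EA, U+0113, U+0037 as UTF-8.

F1 99 A7 91 CA 99 D8 A6 C3 9C F3 AA 80 AA EF 8C 98 E4 93 AA C4 93 37

U+599D1: 4-byte form → F1 99 A7 91.
U+0299: 2-byte form → CA 99.
U+0626: 2-byte form → D8 A6.
U+00DC: 2-byte form → C3 9C.
U+EA02A: 4-byte form → F3 AA 80 AA.
U+F318: 3-byte form → EF 8C 98.
U+44EA: 3-byte form → E4 93 AA.
U+0113: 2-byte form → C4 93.
U+0037: 1-byte form → 37.
Concatenated (23 bytes): F1 99 A7 91 CA 99 D8 A6 C3 9C F3 AA 80 AA EF 8C 98 E4 93 AA C4 93 37.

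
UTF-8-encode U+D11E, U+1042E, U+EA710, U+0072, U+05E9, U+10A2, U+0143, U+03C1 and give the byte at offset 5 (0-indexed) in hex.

0x90

U+D11E → 3-byte form ED 84 9E at offsets 0–2.
U+1042E → 4-byte form F0 90 90 AE at offsets 3–6.
Offset 5 falls in char 2's range; it's byte 3 of F0 90 90 AE = 0x90.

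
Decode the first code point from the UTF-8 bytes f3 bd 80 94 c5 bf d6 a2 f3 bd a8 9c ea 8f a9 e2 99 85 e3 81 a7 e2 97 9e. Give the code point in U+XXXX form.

Offset 0: leading byte 0xF3 = 11110011 → 4-byte char #1 = F3 BD 80 94.
Leading byte 0xF3 = 11110011 matches 11110xxx → 4-byte sequence.
Byte 1: 0xF3 = 11110011, payload 011 (3 bits).
Byte 2: 0xBD = 10111101 (10xxxxxx ✓), payload 111101.
Byte 3: 0x80 = 10000000 (10xxxxxx ✓), payload 000000.
Byte 4: 0x94 = 10010100 (10xxxxxx ✓), payload 010100.
Concatenate: 011111101000000010100 = 0xFD014 (21 bits → U+FD014).

U+FD014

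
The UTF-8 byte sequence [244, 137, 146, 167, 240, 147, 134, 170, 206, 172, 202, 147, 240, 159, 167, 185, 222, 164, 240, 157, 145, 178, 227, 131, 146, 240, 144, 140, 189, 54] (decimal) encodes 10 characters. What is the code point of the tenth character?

U+0036

Offset 0: leading byte 0xF4 = 11110100 → 4-byte char #1 = F4 89 92 A7.
Offset 4: leading byte 0xF0 = 11110000 → 4-byte char #2 = F0 93 86 AA.
Offset 8: leading byte 0xCE = 11001110 → 2-byte char #3 = CE AC.
Offset 10: leading byte 0xCA = 11001010 → 2-byte char #4 = CA 93.
Offset 12: leading byte 0xF0 = 11110000 → 4-byte char #5 = F0 9F A7 B9.
Offset 16: leading byte 0xDE = 11011110 → 2-byte char #6 = DE A4.
Offset 18: leading byte 0xF0 = 11110000 → 4-byte char #7 = F0 9D 91 B2.
Offset 22: leading byte 0xE3 = 11100011 → 3-byte char #8 = E3 83 92.
Offset 25: leading byte 0xF0 = 11110000 → 4-byte char #9 = F0 90 8C BD.
Offset 29: leading byte 0x36 = 00110110 → 1-byte char #10 = 36.
Leading byte 0x36 = 00110110 matches 0xxxxxxx → 1-byte sequence.
Byte 1: 0x36 = 00110110, payload 0110110 (7 bits).
Concatenate: 0110110 = 0x36 (7 bits → U+0036).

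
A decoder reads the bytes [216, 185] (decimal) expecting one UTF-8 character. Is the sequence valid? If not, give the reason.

valid

Leading byte 0xD8 = 11011000 → 2-byte form.
Continuation bytes 0xB9=10111001 all match 10xxxxxx.
Decoded value 0x639 is ≥ 0x80 (shortest form) and not a surrogate.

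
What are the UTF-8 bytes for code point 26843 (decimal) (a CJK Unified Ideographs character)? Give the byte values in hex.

U+68DB = 0x68DB = 26843 decimal. In range U+0800–U+FFFF → 3-byte form: 1110xxxx 10xxxxxx 10xxxxxx.
Binary (16 bits): 0110100011011011.
Split 4+6+6: 0110 | 100011 | 011011.
Byte 1: 11100110 = 0xE6.
Byte 2: 10100011 = 0xA3.
Byte 3: 10011011 = 0x9B.

E6 A3 9B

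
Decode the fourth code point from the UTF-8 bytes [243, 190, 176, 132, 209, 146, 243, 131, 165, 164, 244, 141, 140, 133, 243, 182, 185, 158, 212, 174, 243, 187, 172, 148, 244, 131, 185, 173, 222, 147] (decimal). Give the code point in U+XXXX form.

Offset 0: leading byte 0xF3 = 11110011 → 4-byte char #1 = F3 BE B0 84.
Offset 4: leading byte 0xD1 = 11010001 → 2-byte char #2 = D1 92.
Offset 6: leading byte 0xF3 = 11110011 → 4-byte char #3 = F3 83 A5 A4.
Offset 10: leading byte 0xF4 = 11110100 → 4-byte char #4 = F4 8D 8C 85.
Leading byte 0xF4 = 11110100 matches 11110xxx → 4-byte sequence.
Byte 1: 0xF4 = 11110100, payload 100 (3 bits).
Byte 2: 0x8D = 10001101 (10xxxxxx ✓), payload 001101.
Byte 3: 0x8C = 10001100 (10xxxxxx ✓), payload 001100.
Byte 4: 0x85 = 10000101 (10xxxxxx ✓), payload 000101.
Concatenate: 100001101001100000101 = 0x10D305 (21 bits → U+10D305).

U+10D305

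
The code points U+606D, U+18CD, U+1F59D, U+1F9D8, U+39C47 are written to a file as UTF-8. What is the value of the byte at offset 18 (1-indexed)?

0x87

1-indexed offset 18 is 0-indexed offset 17.
U+606D → 3-byte form E6 81 AD at offsets 0–2.
U+18CD → 3-byte form E1 A3 8D at offsets 3–5.
U+1F59D → 4-byte form F0 9F 96 9D at offsets 6–9.
U+1F9D8 → 4-byte form F0 9F A7 98 at offsets 10–13.
U+39C47 → 4-byte form F0 B9 B1 87 at offsets 14–17.
Offset 17 falls in char 5's range; it's byte 4 of F0 B9 B1 87 = 0x87.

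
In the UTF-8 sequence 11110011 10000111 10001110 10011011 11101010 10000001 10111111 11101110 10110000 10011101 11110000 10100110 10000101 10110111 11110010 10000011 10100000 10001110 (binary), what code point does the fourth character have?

U+26177

Offset 0: leading byte 0xF3 = 11110011 → 4-byte char #1 = F3 87 8E 9B.
Offset 4: leading byte 0xEA = 11101010 → 3-byte char #2 = EA 81 BF.
Offset 7: leading byte 0xEE = 11101110 → 3-byte char #3 = EE B0 9D.
Offset 10: leading byte 0xF0 = 11110000 → 4-byte char #4 = F0 A6 85 B7.
Leading byte 0xF0 = 11110000 matches 11110xxx → 4-byte sequence.
Byte 1: 0xF0 = 11110000, payload 000 (3 bits).
Byte 2: 0xA6 = 10100110 (10xxxxxx ✓), payload 100110.
Byte 3: 0x85 = 10000101 (10xxxxxx ✓), payload 000101.
Byte 4: 0xB7 = 10110111 (10xxxxxx ✓), payload 110111.
Concatenate: 000100110000101110111 = 0x26177 (21 bits → U+26177).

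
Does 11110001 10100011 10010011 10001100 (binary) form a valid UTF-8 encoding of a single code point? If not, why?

valid

Leading byte 0xF1 = 11110001 → 4-byte form.
Continuation bytes 0xA3=10100011, 0x93=10010011, 0x8C=10001100 all match 10xxxxxx.
Decoded value 0x634CC is ≥ 0x10000 (shortest form) and not a surrogate.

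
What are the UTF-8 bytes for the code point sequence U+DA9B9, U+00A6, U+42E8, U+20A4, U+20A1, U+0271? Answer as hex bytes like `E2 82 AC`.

F3 9A A6 B9 C2 A6 E4 8B A8 E2 82 A4 E2 82 A1 C9 B1

U+DA9B9: 4-byte form → F3 9A A6 B9.
U+00A6: 2-byte form → C2 A6.
U+42E8: 3-byte form → E4 8B A8.
U+20A4: 3-byte form → E2 82 A4.
U+20A1: 3-byte form → E2 82 A1.
U+0271: 2-byte form → C9 B1.
Concatenated (17 bytes): F3 9A A6 B9 C2 A6 E4 8B A8 E2 82 A4 E2 82 A1 C9 B1.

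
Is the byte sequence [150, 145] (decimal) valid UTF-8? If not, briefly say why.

Byte 0x96 = 10010110 has the form 10xxxxxx — a continuation byte — but there is no preceding leading byte.

invalid (continuation byte with no leading byte)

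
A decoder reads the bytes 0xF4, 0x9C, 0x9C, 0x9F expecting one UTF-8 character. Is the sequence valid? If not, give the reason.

invalid (encodes a value above U+10FFFF)

Leading byte 0xF4 = 11110100 → 4-byte form.
Payload = 0x11C71F, which exceeds U+10FFFF, the maximum Unicode code point. (Leading bytes F5–FF, or F4 followed by ≥ 0x90, are invalid.)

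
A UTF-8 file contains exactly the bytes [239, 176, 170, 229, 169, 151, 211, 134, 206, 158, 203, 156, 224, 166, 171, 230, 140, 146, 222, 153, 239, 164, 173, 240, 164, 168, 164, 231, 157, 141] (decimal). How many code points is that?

11

Byte at offset 0: 0xEF = 11101111 → 3-byte char (#1). Advance 3.
Byte at offset 3: 0xE5 = 11100101 → 3-byte char (#2). Advance 3.
Byte at offset 6: 0xD3 = 11010011 → 2-byte char (#3). Advance 2.
Byte at offset 8: 0xCE = 11001110 → 2-byte char (#4). Advance 2.
Byte at offset 10: 0xCB = 11001011 → 2-byte char (#5). Advance 2.
Byte at offset 12: 0xE0 = 11100000 → 3-byte char (#6). Advance 3.
Byte at offset 15: 0xE6 = 11100110 → 3-byte char (#7). Advance 3.
Byte at offset 18: 0xDE = 11011110 → 2-byte char (#8). Advance 2.
Byte at offset 20: 0xEF = 11101111 → 3-byte char (#9). Advance 3.
Byte at offset 23: 0xF0 = 11110000 → 4-byte char (#10). Advance 4.
Byte at offset 27: 0xE7 = 11100111 → 3-byte char (#11). Advance 3.
Reached end at offset 30 after 11 code points.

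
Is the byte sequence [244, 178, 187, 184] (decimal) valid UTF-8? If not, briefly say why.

Leading byte 0xF4 = 11110100 → 4-byte form.
Payload = 0x132EF8, which exceeds U+10FFFF, the maximum Unicode code point. (Leading bytes F5–FF, or F4 followed by ≥ 0x90, are invalid.)

invalid (encodes a value above U+10FFFF)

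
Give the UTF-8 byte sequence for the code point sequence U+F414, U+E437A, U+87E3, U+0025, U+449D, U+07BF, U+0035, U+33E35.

U+F414: 3-byte form → EF 90 94.
U+E437A: 4-byte form → F3 A4 8D BA.
U+87E3: 3-byte form → E8 9F A3.
U+0025: 1-byte form → 25.
U+449D: 3-byte form → E4 92 9D.
U+07BF: 2-byte form → DE BF.
U+0035: 1-byte form → 35.
U+33E35: 4-byte form → F0 B3 B8 B5.
Concatenated (21 bytes): EF 90 94 F3 A4 8D BA E8 9F A3 25 E4 92 9D DE BF 35 F0 B3 B8 B5.

EF 90 94 F3 A4 8D BA E8 9F A3 25 E4 92 9D DE BF 35 F0 B3 B8 B5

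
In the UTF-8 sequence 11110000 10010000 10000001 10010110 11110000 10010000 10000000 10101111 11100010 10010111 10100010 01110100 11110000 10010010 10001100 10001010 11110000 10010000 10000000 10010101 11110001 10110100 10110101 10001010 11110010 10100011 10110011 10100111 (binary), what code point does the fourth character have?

Offset 0: leading byte 0xF0 = 11110000 → 4-byte char #1 = F0 90 81 96.
Offset 4: leading byte 0xF0 = 11110000 → 4-byte char #2 = F0 90 80 AF.
Offset 8: leading byte 0xE2 = 11100010 → 3-byte char #3 = E2 97 A2.
Offset 11: leading byte 0x74 = 01110100 → 1-byte char #4 = 74.
Leading byte 0x74 = 01110100 matches 0xxxxxxx → 1-byte sequence.
Byte 1: 0x74 = 01110100, payload 1110100 (7 bits).
Concatenate: 1110100 = 0x74 (7 bits → U+0074).

U+0074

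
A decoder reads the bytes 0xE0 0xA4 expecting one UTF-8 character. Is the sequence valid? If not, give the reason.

Leading byte 0xE0 = 11100000 → 3-byte form, but only 2 bytes are present.

invalid (sequence truncated)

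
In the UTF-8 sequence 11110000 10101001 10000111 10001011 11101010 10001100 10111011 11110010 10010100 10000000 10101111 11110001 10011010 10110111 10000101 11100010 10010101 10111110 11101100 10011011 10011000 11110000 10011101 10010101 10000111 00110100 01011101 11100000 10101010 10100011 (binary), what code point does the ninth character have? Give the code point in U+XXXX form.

U+005D

Offset 0: leading byte 0xF0 = 11110000 → 4-byte char #1 = F0 A9 87 8B.
Offset 4: leading byte 0xEA = 11101010 → 3-byte char #2 = EA 8C BB.
Offset 7: leading byte 0xF2 = 11110010 → 4-byte char #3 = F2 94 80 AF.
Offset 11: leading byte 0xF1 = 11110001 → 4-byte char #4 = F1 9A B7 85.
Offset 15: leading byte 0xE2 = 11100010 → 3-byte char #5 = E2 95 BE.
Offset 18: leading byte 0xEC = 11101100 → 3-byte char #6 = EC 9B 98.
Offset 21: leading byte 0xF0 = 11110000 → 4-byte char #7 = F0 9D 95 87.
Offset 25: leading byte 0x34 = 00110100 → 1-byte char #8 = 34.
Offset 26: leading byte 0x5D = 01011101 → 1-byte char #9 = 5D.
Leading byte 0x5D = 01011101 matches 0xxxxxxx → 1-byte sequence.
Byte 1: 0x5D = 01011101, payload 1011101 (7 bits).
Concatenate: 1011101 = 0x5D (7 bits → U+005D).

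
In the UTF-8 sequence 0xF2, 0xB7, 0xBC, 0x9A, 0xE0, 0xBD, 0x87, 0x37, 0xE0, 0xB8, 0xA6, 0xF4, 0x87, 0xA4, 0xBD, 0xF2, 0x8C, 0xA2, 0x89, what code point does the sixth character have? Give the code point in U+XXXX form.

Offset 0: leading byte 0xF2 = 11110010 → 4-byte char #1 = F2 B7 BC 9A.
Offset 4: leading byte 0xE0 = 11100000 → 3-byte char #2 = E0 BD 87.
Offset 7: leading byte 0x37 = 00110111 → 1-byte char #3 = 37.
Offset 8: leading byte 0xE0 = 11100000 → 3-byte char #4 = E0 B8 A6.
Offset 11: leading byte 0xF4 = 11110100 → 4-byte char #5 = F4 87 A4 BD.
Offset 15: leading byte 0xF2 = 11110010 → 4-byte char #6 = F2 8C A2 89.
Leading byte 0xF2 = 11110010 matches 11110xxx → 4-byte sequence.
Byte 1: 0xF2 = 11110010, payload 010 (3 bits).
Byte 2: 0x8C = 10001100 (10xxxxxx ✓), payload 001100.
Byte 3: 0xA2 = 10100010 (10xxxxxx ✓), payload 100010.
Byte 4: 0x89 = 10001001 (10xxxxxx ✓), payload 001001.
Concatenate: 010001100100010001001 = 0x8C889 (21 bits → U+8C889).

U+8C889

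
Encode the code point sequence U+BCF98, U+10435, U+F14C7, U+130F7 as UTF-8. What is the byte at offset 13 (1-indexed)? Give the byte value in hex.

0xF0

1-indexed offset 13 is 0-indexed offset 12.
U+BCF98 → 4-byte form F2 BC BE 98 at offsets 0–3.
U+10435 → 4-byte form F0 90 90 B5 at offsets 4–7.
U+F14C7 → 4-byte form F3 B1 93 87 at offsets 8–11.
U+130F7 → 4-byte form F0 93 83 B7 at offsets 12–15.
Offset 12 falls in char 4's range; it's byte 1 of F0 93 83 B7 = 0xF0.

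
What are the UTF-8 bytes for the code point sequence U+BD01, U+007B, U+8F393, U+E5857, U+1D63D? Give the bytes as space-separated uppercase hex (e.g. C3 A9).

EB B4 81 7B F2 8F 8E 93 F3 A5 A1 97 F0 9D 98 BD

U+BD01: 3-byte form → EB B4 81.
U+007B: 1-byte form → 7B.
U+8F393: 4-byte form → F2 8F 8E 93.
U+E5857: 4-byte form → F3 A5 A1 97.
U+1D63D: 4-byte form → F0 9D 98 BD.
Concatenated (16 bytes): EB B4 81 7B F2 8F 8E 93 F3 A5 A1 97 F0 9D 98 BD.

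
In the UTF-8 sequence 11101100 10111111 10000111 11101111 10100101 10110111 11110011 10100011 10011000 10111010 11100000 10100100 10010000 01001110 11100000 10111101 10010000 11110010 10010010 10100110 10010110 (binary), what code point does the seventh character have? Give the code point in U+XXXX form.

U+92996

Offset 0: leading byte 0xEC = 11101100 → 3-byte char #1 = EC BF 87.
Offset 3: leading byte 0xEF = 11101111 → 3-byte char #2 = EF A5 B7.
Offset 6: leading byte 0xF3 = 11110011 → 4-byte char #3 = F3 A3 98 BA.
Offset 10: leading byte 0xE0 = 11100000 → 3-byte char #4 = E0 A4 90.
Offset 13: leading byte 0x4E = 01001110 → 1-byte char #5 = 4E.
Offset 14: leading byte 0xE0 = 11100000 → 3-byte char #6 = E0 BD 90.
Offset 17: leading byte 0xF2 = 11110010 → 4-byte char #7 = F2 92 A6 96.
Leading byte 0xF2 = 11110010 matches 11110xxx → 4-byte sequence.
Byte 1: 0xF2 = 11110010, payload 010 (3 bits).
Byte 2: 0x92 = 10010010 (10xxxxxx ✓), payload 010010.
Byte 3: 0xA6 = 10100110 (10xxxxxx ✓), payload 100110.
Byte 4: 0x96 = 10010110 (10xxxxxx ✓), payload 010110.
Concatenate: 010010010100110010110 = 0x92996 (21 bits → U+92996).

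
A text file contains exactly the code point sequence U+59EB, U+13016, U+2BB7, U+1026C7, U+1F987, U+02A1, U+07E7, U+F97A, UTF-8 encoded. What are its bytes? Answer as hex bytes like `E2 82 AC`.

U+59EB: 3-byte form → E5 A7 AB.
U+13016: 4-byte form → F0 93 80 96.
U+2BB7: 3-byte form → E2 AE B7.
U+1026C7: 4-byte form → F4 82 9B 87.
U+1F987: 4-byte form → F0 9F A6 87.
U+02A1: 2-byte form → CA A1.
U+07E7: 2-byte form → DF A7.
U+F97A: 3-byte form → EF A5 BA.
Concatenated (25 bytes): E5 A7 AB F0 93 80 96 E2 AE B7 F4 82 9B 87 F0 9F A6 87 CA A1 DF A7 EF A5 BA.

E5 A7 AB F0 93 80 96 E2 AE B7 F4 82 9B 87 F0 9F A6 87 CA A1 DF A7 EF A5 BA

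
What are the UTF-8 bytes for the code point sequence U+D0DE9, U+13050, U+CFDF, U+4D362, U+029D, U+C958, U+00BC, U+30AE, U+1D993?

U+D0DE9: 4-byte form → F3 90 B7 A9.
U+13050: 4-byte form → F0 93 81 90.
U+CFDF: 3-byte form → EC BF 9F.
U+4D362: 4-byte form → F1 8D 8D A2.
U+029D: 2-byte form → CA 9D.
U+C958: 3-byte form → EC A5 98.
U+00BC: 2-byte form → C2 BC.
U+30AE: 3-byte form → E3 82 AE.
U+1D993: 4-byte form → F0 9D A6 93.
Concatenated (29 bytes): F3 90 B7 A9 F0 93 81 90 EC BF 9F F1 8D 8D A2 CA 9D EC A5 98 C2 BC E3 82 AE F0 9D A6 93.

F3 90 B7 A9 F0 93 81 90 EC BF 9F F1 8D 8D A2 CA 9D EC A5 98 C2 BC E3 82 AE F0 9D A6 93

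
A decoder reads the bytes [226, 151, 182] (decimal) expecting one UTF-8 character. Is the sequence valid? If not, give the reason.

valid

Leading byte 0xE2 = 11100010 → 3-byte form.
Continuation bytes 0x97=10010111, 0xB6=10110110 all match 10xxxxxx.
Decoded value 0x25F6 is ≥ 0x800 (shortest form) and not a surrogate.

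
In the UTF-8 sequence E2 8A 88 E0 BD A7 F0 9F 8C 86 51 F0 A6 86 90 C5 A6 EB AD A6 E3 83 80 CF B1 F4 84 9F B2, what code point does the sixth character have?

U+0166

Offset 0: leading byte 0xE2 = 11100010 → 3-byte char #1 = E2 8A 88.
Offset 3: leading byte 0xE0 = 11100000 → 3-byte char #2 = E0 BD A7.
Offset 6: leading byte 0xF0 = 11110000 → 4-byte char #3 = F0 9F 8C 86.
Offset 10: leading byte 0x51 = 01010001 → 1-byte char #4 = 51.
Offset 11: leading byte 0xF0 = 11110000 → 4-byte char #5 = F0 A6 86 90.
Offset 15: leading byte 0xC5 = 11000101 → 2-byte char #6 = C5 A6.
Leading byte 0xC5 = 11000101 matches 110xxxxx → 2-byte sequence.
Byte 1: 0xC5 = 11000101, payload 00101 (5 bits).
Byte 2: 0xA6 = 10100110 (10xxxxxx ✓), payload 100110.
Concatenate: 00101100110 = 0x166 (11 bits → U+0166).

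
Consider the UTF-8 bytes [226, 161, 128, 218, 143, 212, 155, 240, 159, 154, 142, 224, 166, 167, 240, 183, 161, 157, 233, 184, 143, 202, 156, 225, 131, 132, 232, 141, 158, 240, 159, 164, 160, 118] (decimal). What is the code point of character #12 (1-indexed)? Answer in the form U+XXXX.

U+0076

Offset 0: leading byte 0xE2 = 11100010 → 3-byte char #1 = E2 A1 80.
Offset 3: leading byte 0xDA = 11011010 → 2-byte char #2 = DA 8F.
Offset 5: leading byte 0xD4 = 11010100 → 2-byte char #3 = D4 9B.
Offset 7: leading byte 0xF0 = 11110000 → 4-byte char #4 = F0 9F 9A 8E.
Offset 11: leading byte 0xE0 = 11100000 → 3-byte char #5 = E0 A6 A7.
Offset 14: leading byte 0xF0 = 11110000 → 4-byte char #6 = F0 B7 A1 9D.
Offset 18: leading byte 0xE9 = 11101001 → 3-byte char #7 = E9 B8 8F.
Offset 21: leading byte 0xCA = 11001010 → 2-byte char #8 = CA 9C.
Offset 23: leading byte 0xE1 = 11100001 → 3-byte char #9 = E1 83 84.
Offset 26: leading byte 0xE8 = 11101000 → 3-byte char #10 = E8 8D 9E.
Offset 29: leading byte 0xF0 = 11110000 → 4-byte char #11 = F0 9F A4 A0.
Offset 33: leading byte 0x76 = 01110110 → 1-byte char #12 = 76.
Leading byte 0x76 = 01110110 matches 0xxxxxxx → 1-byte sequence.
Byte 1: 0x76 = 01110110, payload 1110110 (7 bits).
Concatenate: 1110110 = 0x76 (7 bits → U+0076).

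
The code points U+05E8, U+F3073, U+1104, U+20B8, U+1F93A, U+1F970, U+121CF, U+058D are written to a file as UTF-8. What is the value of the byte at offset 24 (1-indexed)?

0x8F

1-indexed offset 24 is 0-indexed offset 23.
U+05E8 → 2-byte form D7 A8 at offsets 0–1.
U+F3073 → 4-byte form F3 B3 81 B3 at offsets 2–5.
U+1104 → 3-byte form E1 84 84 at offsets 6–8.
U+20B8 → 3-byte form E2 82 B8 at offsets 9–11.
U+1F93A → 4-byte form F0 9F A4 BA at offsets 12–15.
U+1F970 → 4-byte form F0 9F A5 B0 at offsets 16–19.
U+121CF → 4-byte form F0 92 87 8F at offsets 20–23.
Offset 23 falls in char 7's range; it's byte 4 of F0 92 87 8F = 0x8F.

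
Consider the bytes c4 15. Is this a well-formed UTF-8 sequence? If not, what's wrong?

Leading byte 0xC4 = 11000100 → 2-byte form.
Byte 2 is 0x15 = 00010101, which is not 10xxxxxx — expected a continuation byte.

invalid (non-continuation byte where continuation expected)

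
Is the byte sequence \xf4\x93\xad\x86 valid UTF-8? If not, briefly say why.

invalid (encodes a value above U+10FFFF)

Leading byte 0xF4 = 11110100 → 4-byte form.
Payload = 0x113B46, which exceeds U+10FFFF, the maximum Unicode code point. (Leading bytes F5–FF, or F4 followed by ≥ 0x90, are invalid.)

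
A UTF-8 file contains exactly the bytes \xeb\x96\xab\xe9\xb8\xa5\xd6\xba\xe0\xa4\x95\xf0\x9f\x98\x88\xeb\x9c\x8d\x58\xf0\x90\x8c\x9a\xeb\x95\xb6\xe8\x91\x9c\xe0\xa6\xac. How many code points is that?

11

Byte at offset 0: 0xEB = 11101011 → 3-byte char (#1). Advance 3.
Byte at offset 3: 0xE9 = 11101001 → 3-byte char (#2). Advance 3.
Byte at offset 6: 0xD6 = 11010110 → 2-byte char (#3). Advance 2.
Byte at offset 8: 0xE0 = 11100000 → 3-byte char (#4). Advance 3.
Byte at offset 11: 0xF0 = 11110000 → 4-byte char (#5). Advance 4.
Byte at offset 15: 0xEB = 11101011 → 3-byte char (#6). Advance 3.
Byte at offset 18: 0x58 = 01011000 → 1-byte char (#7). Advance 1.
Byte at offset 19: 0xF0 = 11110000 → 4-byte char (#8). Advance 4.
Byte at offset 23: 0xEB = 11101011 → 3-byte char (#9). Advance 3.
Byte at offset 26: 0xE8 = 11101000 → 3-byte char (#10). Advance 3.
Byte at offset 29: 0xE0 = 11100000 → 3-byte char (#11). Advance 3.
Reached end at offset 32 after 11 code points.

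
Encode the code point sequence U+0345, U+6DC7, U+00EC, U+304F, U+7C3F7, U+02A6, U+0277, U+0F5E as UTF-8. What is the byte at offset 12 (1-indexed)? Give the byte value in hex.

1-indexed offset 12 is 0-indexed offset 11.
U+0345 → 2-byte form CD 85 at offsets 0–1.
U+6DC7 → 3-byte form E6 B7 87 at offsets 2–4.
U+00EC → 2-byte form C3 AC at offsets 5–6.
U+304F → 3-byte form E3 81 8F at offsets 7–9.
U+7C3F7 → 4-byte form F1 BC 8F B7 at offsets 10–13.
Offset 11 falls in char 5's range; it's byte 2 of F1 BC 8F B7 = 0xBC.

0xBC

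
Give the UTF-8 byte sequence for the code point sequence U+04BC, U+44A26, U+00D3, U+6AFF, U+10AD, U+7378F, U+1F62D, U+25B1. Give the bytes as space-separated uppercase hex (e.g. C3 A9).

U+04BC: 2-byte form → D2 BC.
U+44A26: 4-byte form → F1 84 A8 A6.
U+00D3: 2-byte form → C3 93.
U+6AFF: 3-byte form → E6 AB BF.
U+10AD: 3-byte form → E1 82 AD.
U+7378F: 4-byte form → F1 B3 9E 8F.
U+1F62D: 4-byte form → F0 9F 98 AD.
U+25B1: 3-byte form → E2 96 B1.
Concatenated (25 bytes): D2 BC F1 84 A8 A6 C3 93 E6 AB BF E1 82 AD F1 B3 9E 8F F0 9F 98 AD E2 96 B1.

D2 BC F1 84 A8 A6 C3 93 E6 AB BF E1 82 AD F1 B3 9E 8F F0 9F 98 AD E2 96 B1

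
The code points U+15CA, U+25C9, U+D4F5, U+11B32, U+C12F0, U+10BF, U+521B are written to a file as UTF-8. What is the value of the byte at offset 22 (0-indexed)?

0x9B

U+15CA → 3-byte form E1 97 8A at offsets 0–2.
U+25C9 → 3-byte form E2 97 89 at offsets 3–5.
U+D4F5 → 3-byte form ED 93 B5 at offsets 6–8.
U+11B32 → 4-byte form F0 91 AC B2 at offsets 9–12.
U+C12F0 → 4-byte form F3 81 8B B0 at offsets 13–16.
U+10BF → 3-byte form E1 82 BF at offsets 17–19.
U+521B → 3-byte form E5 88 9B at offsets 20–22.
Offset 22 falls in char 7's range; it's byte 3 of E5 88 9B = 0x9B.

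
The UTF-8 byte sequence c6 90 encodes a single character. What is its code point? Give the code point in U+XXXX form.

Leading byte 0xC6 = 11000110 matches 110xxxxx → 2-byte sequence.
Byte 1: 0xC6 = 11000110, payload 00110 (5 bits).
Byte 2: 0x90 = 10010000 (10xxxxxx ✓), payload 010000.
Concatenate: 00110010000 = 0x190 (11 bits → U+0190).

U+0190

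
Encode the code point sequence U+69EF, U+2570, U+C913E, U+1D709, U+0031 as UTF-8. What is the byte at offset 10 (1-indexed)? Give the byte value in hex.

0xBE

1-indexed offset 10 is 0-indexed offset 9.
U+69EF → 3-byte form E6 A7 AF at offsets 0–2.
U+2570 → 3-byte form E2 95 B0 at offsets 3–5.
U+C913E → 4-byte form F3 89 84 BE at offsets 6–9.
Offset 9 falls in char 3's range; it's byte 4 of F3 89 84 BE = 0xBE.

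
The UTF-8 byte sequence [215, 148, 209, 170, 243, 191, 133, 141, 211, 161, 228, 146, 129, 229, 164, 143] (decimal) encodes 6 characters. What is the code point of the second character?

U+046A

Offset 0: leading byte 0xD7 = 11010111 → 2-byte char #1 = D7 94.
Offset 2: leading byte 0xD1 = 11010001 → 2-byte char #2 = D1 AA.
Leading byte 0xD1 = 11010001 matches 110xxxxx → 2-byte sequence.
Byte 1: 0xD1 = 11010001, payload 10001 (5 bits).
Byte 2: 0xAA = 10101010 (10xxxxxx ✓), payload 101010.
Concatenate: 10001101010 = 0x46A (11 bits → U+046A).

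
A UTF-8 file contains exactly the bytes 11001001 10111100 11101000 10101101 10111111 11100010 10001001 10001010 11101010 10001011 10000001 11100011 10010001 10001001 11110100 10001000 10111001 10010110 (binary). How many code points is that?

Byte at offset 0: 0xC9 = 11001001 → 2-byte char (#1). Advance 2.
Byte at offset 2: 0xE8 = 11101000 → 3-byte char (#2). Advance 3.
Byte at offset 5: 0xE2 = 11100010 → 3-byte char (#3). Advance 3.
Byte at offset 8: 0xEA = 11101010 → 3-byte char (#4). Advance 3.
Byte at offset 11: 0xE3 = 11100011 → 3-byte char (#5). Advance 3.
Byte at offset 14: 0xF4 = 11110100 → 4-byte char (#6). Advance 4.
Reached end at offset 18 after 6 code points.

6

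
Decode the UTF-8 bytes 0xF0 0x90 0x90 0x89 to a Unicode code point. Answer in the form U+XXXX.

U+10409

Leading byte 0xF0 = 11110000 matches 11110xxx → 4-byte sequence.
Byte 1: 0xF0 = 11110000, payload 000 (3 bits).
Byte 2: 0x90 = 10010000 (10xxxxxx ✓), payload 010000.
Byte 3: 0x90 = 10010000 (10xxxxxx ✓), payload 010000.
Byte 4: 0x89 = 10001001 (10xxxxxx ✓), payload 001001.
Concatenate: 000010000010000001001 = 0x10409 (21 bits → U+10409).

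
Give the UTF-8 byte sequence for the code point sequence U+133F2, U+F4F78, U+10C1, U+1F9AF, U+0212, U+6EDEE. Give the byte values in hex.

F0 93 8F B2 F3 B4 BD B8 E1 83 81 F0 9F A6 AF C8 92 F1 AE B7 AE

U+133F2: 4-byte form → F0 93 8F B2.
U+F4F78: 4-byte form → F3 B4 BD B8.
U+10C1: 3-byte form → E1 83 81.
U+1F9AF: 4-byte form → F0 9F A6 AF.
U+0212: 2-byte form → C8 92.
U+6EDEE: 4-byte form → F1 AE B7 AE.
Concatenated (21 bytes): F0 93 8F B2 F3 B4 BD B8 E1 83 81 F0 9F A6 AF C8 92 F1 AE B7 AE.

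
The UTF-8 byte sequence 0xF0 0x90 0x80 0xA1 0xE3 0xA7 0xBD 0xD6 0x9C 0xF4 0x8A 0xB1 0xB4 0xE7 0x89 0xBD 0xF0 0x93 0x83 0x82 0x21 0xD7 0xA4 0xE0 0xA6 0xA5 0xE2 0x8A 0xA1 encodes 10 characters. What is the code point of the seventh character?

Offset 0: leading byte 0xF0 = 11110000 → 4-byte char #1 = F0 90 80 A1.
Offset 4: leading byte 0xE3 = 11100011 → 3-byte char #2 = E3 A7 BD.
Offset 7: leading byte 0xD6 = 11010110 → 2-byte char #3 = D6 9C.
Offset 9: leading byte 0xF4 = 11110100 → 4-byte char #4 = F4 8A B1 B4.
Offset 13: leading byte 0xE7 = 11100111 → 3-byte char #5 = E7 89 BD.
Offset 16: leading byte 0xF0 = 11110000 → 4-byte char #6 = F0 93 83 82.
Offset 20: leading byte 0x21 = 00100001 → 1-byte char #7 = 21.
Leading byte 0x21 = 00100001 matches 0xxxxxxx → 1-byte sequence.
Byte 1: 0x21 = 00100001, payload 0100001 (7 bits).
Concatenate: 0100001 = 0x21 (7 bits → U+0021).

U+0021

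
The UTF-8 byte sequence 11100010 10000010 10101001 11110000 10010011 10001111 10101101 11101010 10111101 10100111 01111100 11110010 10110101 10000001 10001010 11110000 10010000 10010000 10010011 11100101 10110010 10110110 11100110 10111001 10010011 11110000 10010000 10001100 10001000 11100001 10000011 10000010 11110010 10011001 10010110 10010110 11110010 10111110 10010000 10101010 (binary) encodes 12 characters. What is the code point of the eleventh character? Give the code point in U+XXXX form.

Offset 0: leading byte 0xE2 = 11100010 → 3-byte char #1 = E2 82 A9.
Offset 3: leading byte 0xF0 = 11110000 → 4-byte char #2 = F0 93 8F AD.
Offset 7: leading byte 0xEA = 11101010 → 3-byte char #3 = EA BD A7.
Offset 10: leading byte 0x7C = 01111100 → 1-byte char #4 = 7C.
Offset 11: leading byte 0xF2 = 11110010 → 4-byte char #5 = F2 B5 81 8A.
Offset 15: leading byte 0xF0 = 11110000 → 4-byte char #6 = F0 90 90 93.
Offset 19: leading byte 0xE5 = 11100101 → 3-byte char #7 = E5 B2 B6.
Offset 22: leading byte 0xE6 = 11100110 → 3-byte char #8 = E6 B9 93.
Offset 25: leading byte 0xF0 = 11110000 → 4-byte char #9 = F0 90 8C 88.
Offset 29: leading byte 0xE1 = 11100001 → 3-byte char #10 = E1 83 82.
Offset 32: leading byte 0xF2 = 11110010 → 4-byte char #11 = F2 99 96 96.
Leading byte 0xF2 = 11110010 matches 11110xxx → 4-byte sequence.
Byte 1: 0xF2 = 11110010, payload 010 (3 bits).
Byte 2: 0x99 = 10011001 (10xxxxxx ✓), payload 011001.
Byte 3: 0x96 = 10010110 (10xxxxxx ✓), payload 010110.
Byte 4: 0x96 = 10010110 (10xxxxxx ✓), payload 010110.
Concatenate: 010011001010110010110 = 0x99596 (21 bits → U+99596).

U+99596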